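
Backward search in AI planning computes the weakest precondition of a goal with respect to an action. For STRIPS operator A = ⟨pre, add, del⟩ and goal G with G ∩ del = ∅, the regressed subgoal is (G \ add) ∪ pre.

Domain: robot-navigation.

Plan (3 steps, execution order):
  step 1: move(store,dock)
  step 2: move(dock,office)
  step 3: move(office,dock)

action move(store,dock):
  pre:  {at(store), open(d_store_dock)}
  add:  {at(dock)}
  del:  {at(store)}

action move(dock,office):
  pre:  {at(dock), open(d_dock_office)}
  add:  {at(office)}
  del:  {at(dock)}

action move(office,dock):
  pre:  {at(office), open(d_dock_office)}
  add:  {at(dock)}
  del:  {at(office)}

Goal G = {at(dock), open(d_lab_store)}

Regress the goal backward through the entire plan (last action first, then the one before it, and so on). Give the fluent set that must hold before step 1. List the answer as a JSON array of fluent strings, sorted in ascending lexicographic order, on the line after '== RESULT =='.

Work backward from the goal:
  through step 3 (move(office,dock)): drop {at(dock)}, keep {open(d_lab_store)}, require {at(office), open(d_dock_office)}
    → {at(office), open(d_dock_office), open(d_lab_store)}
  through step 2 (move(dock,office)): drop {at(office)}, keep {open(d_dock_office), open(d_lab_store)}, require {at(dock), open(d_dock_office)}
    → {at(dock), open(d_dock_office), open(d_lab_store)}
  through step 1 (move(store,dock)): drop {at(dock)}, keep {open(d_dock_office), open(d_lab_store)}, require {at(store), open(d_store_dock)}
    → {at(store), open(d_dock_office), open(d_lab_store), open(d_store_dock)}

== RESULT ==
["at(store)", "open(d_dock_office)", "open(d_lab_store)", "open(d_store_dock)"]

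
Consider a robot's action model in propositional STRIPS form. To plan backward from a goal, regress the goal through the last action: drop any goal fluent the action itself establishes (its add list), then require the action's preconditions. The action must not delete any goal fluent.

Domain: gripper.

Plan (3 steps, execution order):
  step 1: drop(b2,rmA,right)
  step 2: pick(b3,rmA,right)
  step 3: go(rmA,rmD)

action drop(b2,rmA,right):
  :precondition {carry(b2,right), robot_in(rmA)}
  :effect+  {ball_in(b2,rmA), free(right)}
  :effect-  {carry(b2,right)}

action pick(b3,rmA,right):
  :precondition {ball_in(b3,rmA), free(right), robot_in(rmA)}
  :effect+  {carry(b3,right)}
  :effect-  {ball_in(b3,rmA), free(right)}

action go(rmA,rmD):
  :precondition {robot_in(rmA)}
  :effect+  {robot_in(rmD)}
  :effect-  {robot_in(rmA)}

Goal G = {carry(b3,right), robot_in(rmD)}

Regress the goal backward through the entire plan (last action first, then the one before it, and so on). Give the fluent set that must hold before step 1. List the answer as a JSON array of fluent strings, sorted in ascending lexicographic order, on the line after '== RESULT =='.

Regress step by step:
  through step 3 (go(rmA,rmD)): drop {robot_in(rmD)}, keep {carry(b3,right)}, require {robot_in(rmA)}
    → {carry(b3,right), robot_in(rmA)}
  through step 2 (pick(b3,rmA,right)): drop {carry(b3,right)}, keep {robot_in(rmA)}, require {ball_in(b3,rmA), free(right), robot_in(rmA)}
    → {ball_in(b3,rmA), free(right), robot_in(rmA)}
  through step 1 (drop(b2,rmA,right)): drop {free(right)}, keep {ball_in(b3,rmA), robot_in(rmA)}, require {carry(b2,right), robot_in(rmA)}
    → {ball_in(b3,rmA), carry(b2,right), robot_in(rmA)}

== RESULT ==
["ball_in(b3,rmA)", "carry(b2,right)", "robot_in(rmA)"]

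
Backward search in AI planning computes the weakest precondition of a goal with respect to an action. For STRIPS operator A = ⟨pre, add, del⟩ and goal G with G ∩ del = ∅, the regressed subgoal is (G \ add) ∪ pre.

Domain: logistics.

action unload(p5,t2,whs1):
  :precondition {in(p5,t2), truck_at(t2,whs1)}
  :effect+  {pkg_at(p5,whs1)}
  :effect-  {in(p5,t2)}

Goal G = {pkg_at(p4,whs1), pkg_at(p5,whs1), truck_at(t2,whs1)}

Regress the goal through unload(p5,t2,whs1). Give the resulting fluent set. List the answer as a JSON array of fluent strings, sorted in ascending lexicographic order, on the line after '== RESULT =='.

Regress:
  G ∩ del = {}  (empty — regression defined)
  G \ add = {pkg_at(p4,whs1), pkg_at(p5,whs1), truck_at(t2,whs1)} \ {pkg_at(p5,whs1)} = {pkg_at(p4,whs1), truck_at(t2,whs1)}
  ∪ pre   = {pkg_at(p4,whs1), truck_at(t2,whs1)} ∪ {in(p5,t2), truck_at(t2,whs1)}
          = {in(p5,t2), pkg_at(p4,whs1), truck_at(t2,whs1)}

== RESULT ==
["in(p5,t2)", "pkg_at(p4,whs1)", "truck_at(t2,whs1)"]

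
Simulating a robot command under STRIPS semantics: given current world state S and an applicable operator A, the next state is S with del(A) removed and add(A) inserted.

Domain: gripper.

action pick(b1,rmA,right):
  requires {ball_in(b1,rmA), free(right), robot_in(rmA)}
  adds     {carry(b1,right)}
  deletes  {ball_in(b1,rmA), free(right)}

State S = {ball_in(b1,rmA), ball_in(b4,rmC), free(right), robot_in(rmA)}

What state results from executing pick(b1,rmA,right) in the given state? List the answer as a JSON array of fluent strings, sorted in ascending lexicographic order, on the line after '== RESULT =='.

Progress:
  pre ⊆ S: {ball_in(b1,rmA), free(right), robot_in(rmA)} ⊆ S  — applicable
  S \ del = {ball_in(b4,rmC), robot_in(rmA)}
  ∪ add   = {ball_in(b4,rmC), carry(b1,right), robot_in(rmA)}

== RESULT ==
["ball_in(b4,rmC)", "carry(b1,right)", "robot_in(rmA)"]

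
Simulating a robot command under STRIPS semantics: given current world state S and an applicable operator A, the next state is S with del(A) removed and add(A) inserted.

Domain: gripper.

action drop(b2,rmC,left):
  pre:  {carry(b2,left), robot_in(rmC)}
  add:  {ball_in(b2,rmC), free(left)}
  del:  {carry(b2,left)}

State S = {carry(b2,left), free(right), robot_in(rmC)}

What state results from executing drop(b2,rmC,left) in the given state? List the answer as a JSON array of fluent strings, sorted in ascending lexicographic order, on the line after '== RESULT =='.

Compute (S \ del) ∪ add:
  pre ⊆ S: {carry(b2,left), robot_in(rmC)} ⊆ S  — applicable
  S \ del = {free(right), robot_in(rmC)}
  ∪ add   = {ball_in(b2,rmC), free(left), free(right), robot_in(rmC)}

== RESULT ==
["ball_in(b2,rmC)", "free(left)", "free(right)", "robot_in(rmC)"]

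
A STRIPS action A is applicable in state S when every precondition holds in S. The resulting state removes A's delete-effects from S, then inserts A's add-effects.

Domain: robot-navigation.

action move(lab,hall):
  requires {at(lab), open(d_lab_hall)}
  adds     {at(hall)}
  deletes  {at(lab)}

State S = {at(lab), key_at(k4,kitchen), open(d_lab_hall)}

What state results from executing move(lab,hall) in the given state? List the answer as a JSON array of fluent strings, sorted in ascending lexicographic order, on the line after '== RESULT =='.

Compute (S \ del) ∪ add:
  pre ⊆ S: {at(lab), open(d_lab_hall)} ⊆ S  — applicable
  S \ del = {key_at(k4,kitchen), open(d_lab_hall)}
  ∪ add   = {at(hall), key_at(k4,kitchen), open(d_lab_hall)}

== RESULT ==
["at(hall)", "key_at(k4,kitchen)", "open(d_lab_hall)"]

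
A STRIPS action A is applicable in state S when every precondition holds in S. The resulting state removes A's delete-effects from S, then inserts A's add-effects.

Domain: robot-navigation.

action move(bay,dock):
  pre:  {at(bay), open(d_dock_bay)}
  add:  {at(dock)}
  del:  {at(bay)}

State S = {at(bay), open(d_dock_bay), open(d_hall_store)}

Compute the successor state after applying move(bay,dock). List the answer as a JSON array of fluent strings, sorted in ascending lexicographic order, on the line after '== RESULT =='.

Compute (S \ del) ∪ add:
  pre ⊆ S: {at(bay), open(d_dock_bay)} ⊆ S  — applicable
  S \ del = {open(d_dock_bay), open(d_hall_store)}
  ∪ add   = {at(dock), open(d_dock_bay), open(d_hall_store)}

== RESULT ==
["at(dock)", "open(d_dock_bay)", "open(d_hall_store)"]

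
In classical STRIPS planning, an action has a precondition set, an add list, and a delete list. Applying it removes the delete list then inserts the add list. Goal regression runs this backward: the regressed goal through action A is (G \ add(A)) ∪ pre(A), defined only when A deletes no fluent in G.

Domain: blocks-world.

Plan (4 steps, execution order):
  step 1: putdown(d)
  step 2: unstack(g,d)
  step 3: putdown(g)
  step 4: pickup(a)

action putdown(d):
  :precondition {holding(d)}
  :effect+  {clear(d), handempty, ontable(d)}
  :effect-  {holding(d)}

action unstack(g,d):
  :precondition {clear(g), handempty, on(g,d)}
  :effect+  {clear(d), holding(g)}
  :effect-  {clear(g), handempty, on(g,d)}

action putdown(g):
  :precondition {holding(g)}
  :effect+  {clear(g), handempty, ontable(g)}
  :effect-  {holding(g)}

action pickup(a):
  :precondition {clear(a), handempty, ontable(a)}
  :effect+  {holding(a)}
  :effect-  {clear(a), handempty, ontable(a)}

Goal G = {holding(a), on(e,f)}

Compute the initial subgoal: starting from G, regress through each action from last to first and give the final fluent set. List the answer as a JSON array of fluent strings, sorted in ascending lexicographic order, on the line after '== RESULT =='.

Work backward from the goal:
  through step 4 (pickup(a)): drop {holding(a)}, keep {on(e,f)}, require {clear(a), handempty, ontable(a)}
    → {clear(a), handempty, on(e,f), ontable(a)}
  through step 3 (putdown(g)): drop {handempty}, keep {clear(a), on(e,f), ontable(a)}, require {holding(g)}
    → {clear(a), holding(g), on(e,f), ontable(a)}
  through step 2 (unstack(g,d)): drop {holding(g)}, keep {clear(a), on(e,f), ontable(a)}, require {clear(g), handempty, on(g,d)}
    → {clear(a), clear(g), handempty, on(e,f), on(g,d), ontable(a)}
  through step 1 (putdown(d)): drop {handempty}, keep {clear(a), clear(g), on(e,f), on(g,d), ontable(a)}, require {holding(d)}
    → {clear(a), clear(g), holding(d), on(e,f), on(g,d), ontable(a)}

== RESULT ==
["clear(a)", "clear(g)", "holding(d)", "on(e,f)", "on(g,d)", "ontable(a)"]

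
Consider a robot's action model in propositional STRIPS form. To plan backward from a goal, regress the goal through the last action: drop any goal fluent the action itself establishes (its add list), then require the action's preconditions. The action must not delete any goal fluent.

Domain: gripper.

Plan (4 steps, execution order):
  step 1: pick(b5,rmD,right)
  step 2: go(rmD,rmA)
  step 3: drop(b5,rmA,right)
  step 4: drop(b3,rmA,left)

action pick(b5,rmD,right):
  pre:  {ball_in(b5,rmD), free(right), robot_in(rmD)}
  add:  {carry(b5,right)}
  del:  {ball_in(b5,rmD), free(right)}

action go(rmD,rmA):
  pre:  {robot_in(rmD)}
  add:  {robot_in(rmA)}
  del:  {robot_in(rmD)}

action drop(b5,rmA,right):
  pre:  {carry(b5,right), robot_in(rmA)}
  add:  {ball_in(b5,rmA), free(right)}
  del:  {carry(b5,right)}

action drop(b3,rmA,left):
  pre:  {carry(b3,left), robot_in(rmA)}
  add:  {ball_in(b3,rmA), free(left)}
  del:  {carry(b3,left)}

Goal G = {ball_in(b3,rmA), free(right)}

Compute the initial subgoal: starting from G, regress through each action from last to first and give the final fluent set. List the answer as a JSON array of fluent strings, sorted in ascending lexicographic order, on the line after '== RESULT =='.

Work backward from the goal:
  through step 4 (drop(b3,rmA,left)): drop {ball_in(b3,rmA)}, keep {free(right)}, require {carry(b3,left), robot_in(rmA)}
    → {carry(b3,left), free(right), robot_in(rmA)}
  through step 3 (drop(b5,rmA,right)): drop {free(right)}, keep {carry(b3,left), robot_in(rmA)}, require {carry(b5,right), robot_in(rmA)}
    → {carry(b3,left), carry(b5,right), robot_in(rmA)}
  through step 2 (go(rmD,rmA)): drop {robot_in(rmA)}, keep {carry(b3,left), carry(b5,right)}, require {robot_in(rmD)}
    → {carry(b3,left), carry(b5,right), robot_in(rmD)}
  through step 1 (pick(b5,rmD,right)): drop {carry(b5,right)}, keep {carry(b3,left), robot_in(rmD)}, require {ball_in(b5,rmD), free(right), robot_in(rmD)}
    → {ball_in(b5,rmD), carry(b3,left), free(right), robot_in(rmD)}

== RESULT ==
["ball_in(b5,rmD)", "carry(b3,left)", "free(right)", "robot_in(rmD)"]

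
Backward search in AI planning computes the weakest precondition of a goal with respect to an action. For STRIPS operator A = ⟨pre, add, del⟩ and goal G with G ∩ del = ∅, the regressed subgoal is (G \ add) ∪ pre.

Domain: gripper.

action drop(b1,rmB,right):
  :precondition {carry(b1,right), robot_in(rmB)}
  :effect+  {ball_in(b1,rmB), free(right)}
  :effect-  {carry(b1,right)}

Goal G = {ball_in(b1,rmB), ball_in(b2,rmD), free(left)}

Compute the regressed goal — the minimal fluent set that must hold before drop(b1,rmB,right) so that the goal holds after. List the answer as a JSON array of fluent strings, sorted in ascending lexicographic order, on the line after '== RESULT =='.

Compute (G \ add) ∪ pre:
  G ∩ del = {}  (empty — regression defined)
  G \ add = {ball_in(b1,rmB), ball_in(b2,rmD), free(left)} \ {ball_in(b1,rmB), free(right)} = {ball_in(b2,rmD), free(left)}
  ∪ pre   = {ball_in(b2,rmD), free(left)} ∪ {carry(b1,right), robot_in(rmB)}
          = {ball_in(b2,rmD), carry(b1,right), free(left), robot_in(rmB)}

== RESULT ==
["ball_in(b2,rmD)", "carry(b1,right)", "free(left)", "robot_in(rmB)"]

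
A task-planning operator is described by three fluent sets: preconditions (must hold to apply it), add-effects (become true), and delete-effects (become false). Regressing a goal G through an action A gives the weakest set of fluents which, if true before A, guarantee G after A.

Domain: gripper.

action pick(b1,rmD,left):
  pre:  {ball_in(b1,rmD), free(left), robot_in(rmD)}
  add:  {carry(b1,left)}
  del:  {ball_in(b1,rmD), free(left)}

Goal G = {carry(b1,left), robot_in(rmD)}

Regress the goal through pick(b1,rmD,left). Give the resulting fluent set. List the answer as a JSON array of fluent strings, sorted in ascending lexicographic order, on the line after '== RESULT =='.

Compute (G \ add) ∪ pre:
  G ∩ del = {}  (empty — regression defined)
  G \ add = {carry(b1,left), robot_in(rmD)} \ {carry(b1,left)} = {robot_in(rmD)}
  ∪ pre   = {robot_in(rmD)} ∪ {ball_in(b1,rmD), free(left), robot_in(rmD)}
          = {ball_in(b1,rmD), free(left), robot_in(rmD)}

== RESULT ==
["ball_in(b1,rmD)", "free(left)", "robot_in(rmD)"]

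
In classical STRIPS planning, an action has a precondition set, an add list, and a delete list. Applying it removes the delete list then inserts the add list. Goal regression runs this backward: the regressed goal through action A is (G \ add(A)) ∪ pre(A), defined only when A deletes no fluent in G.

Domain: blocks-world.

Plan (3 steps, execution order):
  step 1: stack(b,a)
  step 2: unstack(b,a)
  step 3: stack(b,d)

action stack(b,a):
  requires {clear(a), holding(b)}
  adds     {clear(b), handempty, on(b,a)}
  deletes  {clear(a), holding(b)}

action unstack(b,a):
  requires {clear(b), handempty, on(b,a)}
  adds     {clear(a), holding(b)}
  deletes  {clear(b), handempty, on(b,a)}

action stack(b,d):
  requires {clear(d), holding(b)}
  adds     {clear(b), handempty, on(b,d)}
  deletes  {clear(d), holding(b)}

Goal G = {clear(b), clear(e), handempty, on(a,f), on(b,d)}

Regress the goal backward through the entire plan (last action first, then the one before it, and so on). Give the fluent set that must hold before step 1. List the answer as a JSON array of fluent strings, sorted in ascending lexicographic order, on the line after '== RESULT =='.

Regress step by step:
  through step 3 (stack(b,d)): drop {clear(b), handempty, on(b,d)}, keep {clear(e), on(a,f)}, require {clear(d), holding(b)}
    → {clear(d), clear(e), holding(b), on(a,f)}
  through step 2 (unstack(b,a)): drop {holding(b)}, keep {clear(d), clear(e), on(a,f)}, require {clear(b), handempty, on(b,a)}
    → {clear(b), clear(d), clear(e), handempty, on(a,f), on(b,a)}
  through step 1 (stack(b,a)): drop {clear(b), handempty, on(b,a)}, keep {clear(d), clear(e), on(a,f)}, require {clear(a), holding(b)}
    → {clear(a), clear(d), clear(e), holding(b), on(a,f)}

== RESULT ==
["clear(a)", "clear(d)", "clear(e)", "holding(b)", "on(a,f)"]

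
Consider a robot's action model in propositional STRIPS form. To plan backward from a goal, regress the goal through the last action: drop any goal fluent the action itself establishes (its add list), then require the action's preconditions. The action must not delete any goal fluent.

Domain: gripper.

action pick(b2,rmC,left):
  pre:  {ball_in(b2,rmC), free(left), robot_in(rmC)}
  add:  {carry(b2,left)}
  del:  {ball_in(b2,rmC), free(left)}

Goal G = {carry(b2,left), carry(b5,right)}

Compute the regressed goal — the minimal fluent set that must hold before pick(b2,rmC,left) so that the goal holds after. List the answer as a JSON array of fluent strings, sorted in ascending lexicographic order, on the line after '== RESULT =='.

Compute (G \ add) ∪ pre:
  G ∩ del = {}  (empty — regression defined)
  G \ add = {carry(b2,left), carry(b5,right)} \ {carry(b2,left)} = {carry(b5,right)}
  ∪ pre   = {carry(b5,right)} ∪ {ball_in(b2,rmC), free(left), robot_in(rmC)}
          = {ball_in(b2,rmC), carry(b5,right), free(left), robot_in(rmC)}

== RESULT ==
["ball_in(b2,rmC)", "carry(b5,right)", "free(left)", "robot_in(rmC)"]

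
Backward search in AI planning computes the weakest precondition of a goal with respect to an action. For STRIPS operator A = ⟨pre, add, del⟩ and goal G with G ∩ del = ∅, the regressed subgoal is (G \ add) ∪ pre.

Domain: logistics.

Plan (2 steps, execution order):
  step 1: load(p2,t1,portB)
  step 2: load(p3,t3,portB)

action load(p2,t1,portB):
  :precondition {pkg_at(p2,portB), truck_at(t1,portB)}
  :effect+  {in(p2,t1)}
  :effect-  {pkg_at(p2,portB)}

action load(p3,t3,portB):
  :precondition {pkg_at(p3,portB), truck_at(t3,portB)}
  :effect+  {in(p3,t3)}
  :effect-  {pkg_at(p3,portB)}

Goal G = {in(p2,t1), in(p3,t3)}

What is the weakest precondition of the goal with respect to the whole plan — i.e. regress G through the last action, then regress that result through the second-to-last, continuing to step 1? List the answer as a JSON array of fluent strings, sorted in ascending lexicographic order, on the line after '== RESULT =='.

Regress step by step:
  through step 2 (load(p3,t3,portB)): drop {in(p3,t3)}, keep {in(p2,t1)}, require {pkg_at(p3,portB), truck_at(t3,portB)}
    → {in(p2,t1), pkg_at(p3,portB), truck_at(t3,portB)}
  through step 1 (load(p2,t1,portB)): drop {in(p2,t1)}, keep {pkg_at(p3,portB), truck_at(t3,portB)}, require {pkg_at(p2,portB), truck_at(t1,portB)}
    → {pkg_at(p2,portB), pkg_at(p3,portB), truck_at(t1,portB), truck_at(t3,portB)}

== RESULT ==
["pkg_at(p2,portB)", "pkg_at(p3,portB)", "truck_at(t1,portB)", "truck_at(t3,portB)"]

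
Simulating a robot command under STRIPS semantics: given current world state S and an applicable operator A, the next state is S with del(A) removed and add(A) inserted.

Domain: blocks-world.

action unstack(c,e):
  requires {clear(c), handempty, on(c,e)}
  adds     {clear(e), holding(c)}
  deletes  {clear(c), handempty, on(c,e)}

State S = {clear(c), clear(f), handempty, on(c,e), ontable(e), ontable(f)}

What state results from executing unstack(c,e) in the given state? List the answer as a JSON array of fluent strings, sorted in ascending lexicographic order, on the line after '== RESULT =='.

Compute (S \ del) ∪ add:
  pre ⊆ S: {clear(c), handempty, on(c,e)} ⊆ S  — applicable
  S \ del = {clear(f), ontable(e), ontable(f)}
  ∪ add   = {clear(e), clear(f), holding(c), ontable(e), ontable(f)}

== RESULT ==
["clear(e)", "clear(f)", "holding(c)", "ontable(e)", "ontable(f)"]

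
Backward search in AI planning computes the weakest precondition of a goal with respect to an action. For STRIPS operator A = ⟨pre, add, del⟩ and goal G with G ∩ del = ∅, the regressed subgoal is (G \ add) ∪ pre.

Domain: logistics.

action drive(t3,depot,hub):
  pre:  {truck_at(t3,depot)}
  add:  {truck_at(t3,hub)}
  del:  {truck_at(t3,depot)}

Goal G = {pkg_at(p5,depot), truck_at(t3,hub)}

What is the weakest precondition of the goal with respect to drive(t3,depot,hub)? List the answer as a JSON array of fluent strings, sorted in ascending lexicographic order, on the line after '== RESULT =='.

Regress:
  G ∩ del = {}  (empty — regression defined)
  G \ add = {pkg_at(p5,depot), truck_at(t3,hub)} \ {truck_at(t3,hub)} = {pkg_at(p5,depot)}
  ∪ pre   = {pkg_at(p5,depot)} ∪ {truck_at(t3,depot)}
          = {pkg_at(p5,depot), truck_at(t3,depot)}

== RESULT ==
["pkg_at(p5,depot)", "truck_at(t3,depot)"]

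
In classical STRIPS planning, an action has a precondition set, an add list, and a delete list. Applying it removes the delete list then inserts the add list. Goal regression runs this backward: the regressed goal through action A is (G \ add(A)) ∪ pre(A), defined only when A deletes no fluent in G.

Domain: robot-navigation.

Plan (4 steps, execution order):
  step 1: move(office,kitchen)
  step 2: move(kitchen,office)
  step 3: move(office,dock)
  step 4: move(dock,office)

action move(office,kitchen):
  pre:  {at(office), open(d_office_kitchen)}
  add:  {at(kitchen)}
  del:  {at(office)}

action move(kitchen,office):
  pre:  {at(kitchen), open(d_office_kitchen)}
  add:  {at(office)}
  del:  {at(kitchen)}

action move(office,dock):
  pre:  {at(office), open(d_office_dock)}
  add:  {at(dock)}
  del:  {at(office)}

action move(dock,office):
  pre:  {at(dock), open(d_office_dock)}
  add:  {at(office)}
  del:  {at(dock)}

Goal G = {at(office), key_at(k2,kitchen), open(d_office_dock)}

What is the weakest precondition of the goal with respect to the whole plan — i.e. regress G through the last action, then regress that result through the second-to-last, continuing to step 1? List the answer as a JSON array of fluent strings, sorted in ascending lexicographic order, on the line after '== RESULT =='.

Regress step by step:
  through step 4 (move(dock,office)): drop {at(office)}, keep {key_at(k2,kitchen), open(d_office_dock)}, require {at(dock), open(d_office_dock)}
    → {at(dock), key_at(k2,kitchen), open(d_office_dock)}
  through step 3 (move(office,dock)): drop {at(dock)}, keep {key_at(k2,kitchen), open(d_office_dock)}, require {at(office), open(d_office_dock)}
    → {at(office), key_at(k2,kitchen), open(d_office_dock)}
  through step 2 (move(kitchen,office)): drop {at(office)}, keep {key_at(k2,kitchen), open(d_office_dock)}, require {at(kitchen), open(d_office_kitchen)}
    → {at(kitchen), key_at(k2,kitchen), open(d_office_dock), open(d_office_kitchen)}
  through step 1 (move(office,kitchen)): drop {at(kitchen)}, keep {key_at(k2,kitchen), open(d_office_dock), open(d_office_kitchen)}, require {at(office), open(d_office_kitchen)}
    → {at(office), key_at(k2,kitchen), open(d_office_dock), open(d_office_kitchen)}

== RESULT ==
["at(office)", "key_at(k2,kitchen)", "open(d_office_dock)", "open(d_office_kitchen)"]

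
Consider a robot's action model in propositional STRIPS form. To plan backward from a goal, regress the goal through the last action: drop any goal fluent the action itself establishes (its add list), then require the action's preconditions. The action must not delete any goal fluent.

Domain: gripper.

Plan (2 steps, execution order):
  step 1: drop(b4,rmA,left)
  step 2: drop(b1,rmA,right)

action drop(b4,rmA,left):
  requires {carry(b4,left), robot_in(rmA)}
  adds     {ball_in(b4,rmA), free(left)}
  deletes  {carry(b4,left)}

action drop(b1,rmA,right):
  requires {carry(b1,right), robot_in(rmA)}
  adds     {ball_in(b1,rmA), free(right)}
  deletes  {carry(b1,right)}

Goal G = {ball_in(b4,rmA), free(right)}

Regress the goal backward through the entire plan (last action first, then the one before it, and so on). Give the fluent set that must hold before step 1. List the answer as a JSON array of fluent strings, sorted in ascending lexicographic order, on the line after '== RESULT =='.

Regress step by step:
  through step 2 (drop(b1,rmA,right)): drop {free(right)}, keep {ball_in(b4,rmA)}, require {carry(b1,right), robot_in(rmA)}
    → {ball_in(b4,rmA), carry(b1,right), robot_in(rmA)}
  through step 1 (drop(b4,rmA,left)): drop {ball_in(b4,rmA)}, keep {carry(b1,right), robot_in(rmA)}, require {carry(b4,left), robot_in(rmA)}
    → {carry(b1,right), carry(b4,left), robot_in(rmA)}

== RESULT ==
["carry(b1,right)", "carry(b4,left)", "robot_in(rmA)"]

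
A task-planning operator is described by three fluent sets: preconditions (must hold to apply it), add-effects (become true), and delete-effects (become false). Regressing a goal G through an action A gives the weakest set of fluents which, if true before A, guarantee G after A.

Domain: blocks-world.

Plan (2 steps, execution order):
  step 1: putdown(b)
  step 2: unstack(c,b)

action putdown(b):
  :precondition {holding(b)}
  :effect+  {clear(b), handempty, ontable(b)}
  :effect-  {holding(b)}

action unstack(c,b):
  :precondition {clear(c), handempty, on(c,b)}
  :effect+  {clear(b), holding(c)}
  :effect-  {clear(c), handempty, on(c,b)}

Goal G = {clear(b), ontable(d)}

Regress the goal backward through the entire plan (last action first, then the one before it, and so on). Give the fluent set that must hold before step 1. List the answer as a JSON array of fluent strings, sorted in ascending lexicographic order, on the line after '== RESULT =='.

Work backward from the goal:
  through step 2 (unstack(c,b)): drop {clear(b)}, keep {ontable(d)}, require {clear(c), handempty, on(c,b)}
    → {clear(c), handempty, on(c,b), ontable(d)}
  through step 1 (putdown(b)): drop {handempty}, keep {clear(c), on(c,b), ontable(d)}, require {holding(b)}
    → {clear(c), holding(b), on(c,b), ontable(d)}

== RESULT ==
["clear(c)", "holding(b)", "on(c,b)", "ontable(d)"]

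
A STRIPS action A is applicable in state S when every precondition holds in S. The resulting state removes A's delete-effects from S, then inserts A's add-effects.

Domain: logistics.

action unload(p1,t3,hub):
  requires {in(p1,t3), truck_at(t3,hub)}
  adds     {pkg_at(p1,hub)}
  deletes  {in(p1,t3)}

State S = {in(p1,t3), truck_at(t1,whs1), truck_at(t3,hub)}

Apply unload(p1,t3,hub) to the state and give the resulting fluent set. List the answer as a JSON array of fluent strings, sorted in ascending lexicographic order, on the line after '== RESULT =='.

Progress:
  pre ⊆ S: {in(p1,t3), truck_at(t3,hub)} ⊆ S  — applicable
  S \ del = {truck_at(t1,whs1), truck_at(t3,hub)}
  ∪ add   = {pkg_at(p1,hub), truck_at(t1,whs1), truck_at(t3,hub)}

== RESULT ==
["pkg_at(p1,hub)", "truck_at(t1,whs1)", "truck_at(t3,hub)"]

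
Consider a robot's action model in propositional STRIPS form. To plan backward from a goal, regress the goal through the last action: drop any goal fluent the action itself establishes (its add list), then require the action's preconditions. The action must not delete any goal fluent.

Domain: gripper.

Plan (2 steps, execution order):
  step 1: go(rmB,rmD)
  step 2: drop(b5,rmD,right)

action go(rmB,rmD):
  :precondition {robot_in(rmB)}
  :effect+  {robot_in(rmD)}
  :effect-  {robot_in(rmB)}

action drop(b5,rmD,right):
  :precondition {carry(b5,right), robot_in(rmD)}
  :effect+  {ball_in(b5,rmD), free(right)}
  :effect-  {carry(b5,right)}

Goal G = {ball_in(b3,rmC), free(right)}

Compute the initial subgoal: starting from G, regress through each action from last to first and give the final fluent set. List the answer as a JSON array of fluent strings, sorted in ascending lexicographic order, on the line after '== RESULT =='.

Regress step by step:
  through step 2 (drop(b5,rmD,right)): drop {free(right)}, keep {ball_in(b3,rmC)}, require {carry(b5,right), robot_in(rmD)}
    → {ball_in(b3,rmC), carry(b5,right), robot_in(rmD)}
  through step 1 (go(rmB,rmD)): drop {robot_in(rmD)}, keep {ball_in(b3,rmC), carry(b5,right)}, require {robot_in(rmB)}
    → {ball_in(b3,rmC), carry(b5,right), robot_in(rmB)}

== RESULT ==
["ball_in(b3,rmC)", "carry(b5,right)", "robot_in(rmB)"]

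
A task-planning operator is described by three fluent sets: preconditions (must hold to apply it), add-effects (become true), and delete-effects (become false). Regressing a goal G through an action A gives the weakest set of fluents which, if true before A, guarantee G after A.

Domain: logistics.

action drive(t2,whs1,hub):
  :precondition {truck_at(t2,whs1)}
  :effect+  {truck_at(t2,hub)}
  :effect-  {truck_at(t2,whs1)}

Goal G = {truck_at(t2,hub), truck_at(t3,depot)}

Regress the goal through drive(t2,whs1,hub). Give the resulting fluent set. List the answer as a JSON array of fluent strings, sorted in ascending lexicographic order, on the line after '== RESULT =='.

Regress:
  G ∩ del = {}  (empty — regression defined)
  G \ add = {truck_at(t2,hub), truck_at(t3,depot)} \ {truck_at(t2,hub)} = {truck_at(t3,depot)}
  ∪ pre   = {truck_at(t3,depot)} ∪ {truck_at(t2,whs1)}
          = {truck_at(t2,whs1), truck_at(t3,depot)}

== RESULT ==
["truck_at(t2,whs1)", "truck_at(t3,depot)"]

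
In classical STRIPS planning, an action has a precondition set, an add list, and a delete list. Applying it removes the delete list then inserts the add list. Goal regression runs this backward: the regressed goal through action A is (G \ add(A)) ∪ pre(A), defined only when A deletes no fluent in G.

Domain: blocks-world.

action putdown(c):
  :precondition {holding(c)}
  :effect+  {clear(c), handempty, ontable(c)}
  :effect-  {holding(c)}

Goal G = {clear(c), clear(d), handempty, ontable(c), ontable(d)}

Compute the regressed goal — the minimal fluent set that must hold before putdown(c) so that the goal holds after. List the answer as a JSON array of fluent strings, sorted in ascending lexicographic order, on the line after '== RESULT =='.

Compute (G \ add) ∪ pre:
  G ∩ del = {}  (empty — regression defined)
  G \ add = {clear(c), clear(d), handempty, ontable(c), ontable(d)} \ {clear(c), handempty, ontable(c)} = {clear(d), ontable(d)}
  ∪ pre   = {clear(d), ontable(d)} ∪ {holding(c)}
          = {clear(d), holding(c), ontable(d)}

== RESULT ==
["clear(d)", "holding(c)", "ontable(d)"]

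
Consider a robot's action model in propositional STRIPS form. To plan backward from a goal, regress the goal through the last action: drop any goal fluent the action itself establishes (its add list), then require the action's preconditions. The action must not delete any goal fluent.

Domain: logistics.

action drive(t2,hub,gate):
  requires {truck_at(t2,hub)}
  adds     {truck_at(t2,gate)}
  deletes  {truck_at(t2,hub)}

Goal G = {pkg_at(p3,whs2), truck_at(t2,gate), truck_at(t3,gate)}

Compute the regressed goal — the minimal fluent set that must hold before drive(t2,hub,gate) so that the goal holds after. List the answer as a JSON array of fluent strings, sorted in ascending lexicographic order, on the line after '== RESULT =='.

Compute (G \ add) ∪ pre:
  G ∩ del = {}  (empty — regression defined)
  G \ add = {pkg_at(p3,whs2), truck_at(t2,gate), truck_at(t3,gate)} \ {truck_at(t2,gate)} = {pkg_at(p3,whs2), truck_at(t3,gate)}
  ∪ pre   = {pkg_at(p3,whs2), truck_at(t3,gate)} ∪ {truck_at(t2,hub)}
          = {pkg_at(p3,whs2), truck_at(t2,hub), truck_at(t3,gate)}

== RESULT ==
["pkg_at(p3,whs2)", "truck_at(t2,hub)", "truck_at(t3,gate)"]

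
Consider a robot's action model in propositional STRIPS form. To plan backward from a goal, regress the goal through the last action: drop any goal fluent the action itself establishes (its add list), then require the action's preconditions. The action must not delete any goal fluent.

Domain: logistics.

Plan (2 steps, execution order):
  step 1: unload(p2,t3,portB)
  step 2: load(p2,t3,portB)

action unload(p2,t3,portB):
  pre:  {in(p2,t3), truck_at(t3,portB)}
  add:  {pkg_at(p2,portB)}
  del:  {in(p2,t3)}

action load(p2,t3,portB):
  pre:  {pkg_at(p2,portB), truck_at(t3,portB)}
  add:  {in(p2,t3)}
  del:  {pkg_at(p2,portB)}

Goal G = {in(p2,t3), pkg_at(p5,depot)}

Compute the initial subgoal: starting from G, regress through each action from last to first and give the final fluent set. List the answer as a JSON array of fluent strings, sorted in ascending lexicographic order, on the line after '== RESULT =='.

Regress step by step:
  through step 2 (load(p2,t3,portB)): drop {in(p2,t3)}, keep {pkg_at(p5,depot)}, require {pkg_at(p2,portB), truck_at(t3,portB)}
    → {pkg_at(p2,portB), pkg_at(p5,depot), truck_at(t3,portB)}
  through step 1 (unload(p2,t3,portB)): drop {pkg_at(p2,portB)}, keep {pkg_at(p5,depot), truck_at(t3,portB)}, require {in(p2,t3), truck_at(t3,portB)}
    → {in(p2,t3), pkg_at(p5,depot), truck_at(t3,portB)}

== RESULT ==
["in(p2,t3)", "pkg_at(p5,depot)", "truck_at(t3,portB)"]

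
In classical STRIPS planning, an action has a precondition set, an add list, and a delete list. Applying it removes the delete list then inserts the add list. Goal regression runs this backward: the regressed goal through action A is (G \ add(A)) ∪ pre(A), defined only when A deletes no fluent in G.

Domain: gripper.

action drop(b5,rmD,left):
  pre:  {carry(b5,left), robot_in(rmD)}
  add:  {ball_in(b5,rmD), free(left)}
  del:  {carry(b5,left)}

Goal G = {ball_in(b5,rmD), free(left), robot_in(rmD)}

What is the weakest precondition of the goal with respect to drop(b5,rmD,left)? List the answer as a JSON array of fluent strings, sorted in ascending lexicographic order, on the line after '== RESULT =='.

Compute (G \ add) ∪ pre:
  G ∩ del = {}  (empty — regression defined)
  G \ add = {ball_in(b5,rmD), free(left), robot_in(rmD)} \ {ball_in(b5,rmD), free(left)} = {robot_in(rmD)}
  ∪ pre   = {robot_in(rmD)} ∪ {carry(b5,left), robot_in(rmD)}
          = {carry(b5,left), robot_in(rmD)}

== RESULT ==
["carry(b5,left)", "robot_in(rmD)"]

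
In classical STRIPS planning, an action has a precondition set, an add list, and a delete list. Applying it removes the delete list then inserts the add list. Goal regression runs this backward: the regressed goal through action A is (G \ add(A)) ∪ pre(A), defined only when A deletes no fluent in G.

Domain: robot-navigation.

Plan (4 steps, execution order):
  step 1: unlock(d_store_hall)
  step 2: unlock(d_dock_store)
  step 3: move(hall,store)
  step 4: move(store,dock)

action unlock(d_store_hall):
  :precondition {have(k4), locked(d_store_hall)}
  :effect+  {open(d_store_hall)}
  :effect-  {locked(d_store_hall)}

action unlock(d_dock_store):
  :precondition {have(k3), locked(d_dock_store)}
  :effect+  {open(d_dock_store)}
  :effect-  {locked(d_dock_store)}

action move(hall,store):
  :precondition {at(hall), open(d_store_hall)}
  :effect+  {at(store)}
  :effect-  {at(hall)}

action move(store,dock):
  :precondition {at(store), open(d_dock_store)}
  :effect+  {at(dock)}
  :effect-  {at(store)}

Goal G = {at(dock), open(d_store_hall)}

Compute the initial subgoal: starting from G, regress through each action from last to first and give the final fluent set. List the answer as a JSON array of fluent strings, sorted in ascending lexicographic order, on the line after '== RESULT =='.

Regress step by step:
  through step 4 (move(store,dock)): drop {at(dock)}, keep {open(d_store_hall)}, require {at(store), open(d_dock_store)}
    → {at(store), open(d_dock_store), open(d_store_hall)}
  through step 3 (move(hall,store)): drop {at(store)}, keep {open(d_dock_store), open(d_store_hall)}, require {at(hall), open(d_store_hall)}
    → {at(hall), open(d_dock_store), open(d_store_hall)}
  through step 2 (unlock(d_dock_store)): drop {open(d_dock_store)}, keep {at(hall), open(d_store_hall)}, require {have(k3), locked(d_dock_store)}
    → {at(hall), have(k3), locked(d_dock_store), open(d_store_hall)}
  through step 1 (unlock(d_store_hall)): drop {open(d_store_hall)}, keep {at(hall), have(k3), locked(d_dock_store)}, require {have(k4), locked(d_store_hall)}
    → {at(hall), have(k3), have(k4), locked(d_dock_store), locked(d_store_hall)}

== RESULT ==
["at(hall)", "have(k3)", "have(k4)", "locked(d_dock_store)", "locked(d_store_hall)"]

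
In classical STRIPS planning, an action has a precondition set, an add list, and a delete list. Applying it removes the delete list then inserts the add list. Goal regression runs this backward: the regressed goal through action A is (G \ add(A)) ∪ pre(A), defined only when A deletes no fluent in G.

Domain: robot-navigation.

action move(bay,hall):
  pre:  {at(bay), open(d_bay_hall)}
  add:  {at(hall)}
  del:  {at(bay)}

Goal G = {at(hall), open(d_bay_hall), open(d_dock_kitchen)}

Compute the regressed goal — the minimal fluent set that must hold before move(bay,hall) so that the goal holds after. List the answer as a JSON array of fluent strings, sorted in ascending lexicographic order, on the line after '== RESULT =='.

Compute (G \ add) ∪ pre:
  G ∩ del = {}  (empty — regression defined)
  G \ add = {at(hall), open(d_bay_hall), open(d_dock_kitchen)} \ {at(hall)} = {open(d_bay_hall), open(d_dock_kitchen)}
  ∪ pre   = {open(d_bay_hall), open(d_dock_kitchen)} ∪ {at(bay), open(d_bay_hall)}
          = {at(bay), open(d_bay_hall), open(d_dock_kitchen)}

== RESULT ==
["at(bay)", "open(d_bay_hall)", "open(d_dock_kitchen)"]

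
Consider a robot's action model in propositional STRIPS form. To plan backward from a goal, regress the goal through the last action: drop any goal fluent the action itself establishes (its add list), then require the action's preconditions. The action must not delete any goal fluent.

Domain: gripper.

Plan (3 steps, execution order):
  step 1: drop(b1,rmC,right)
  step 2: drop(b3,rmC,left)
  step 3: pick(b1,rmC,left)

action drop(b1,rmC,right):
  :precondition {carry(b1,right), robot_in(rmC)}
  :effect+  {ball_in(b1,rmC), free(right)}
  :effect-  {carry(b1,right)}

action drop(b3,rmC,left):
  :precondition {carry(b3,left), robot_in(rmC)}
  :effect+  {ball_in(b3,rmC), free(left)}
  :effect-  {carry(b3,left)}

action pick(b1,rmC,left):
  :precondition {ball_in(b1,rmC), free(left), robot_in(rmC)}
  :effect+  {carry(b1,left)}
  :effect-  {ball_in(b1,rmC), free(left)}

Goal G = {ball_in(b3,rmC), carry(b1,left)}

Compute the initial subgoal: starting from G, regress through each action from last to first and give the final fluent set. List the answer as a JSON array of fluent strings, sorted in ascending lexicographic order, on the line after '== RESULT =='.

Regress step by step:
  through step 3 (pick(b1,rmC,left)): drop {carry(b1,left)}, keep {ball_in(b3,rmC)}, require {ball_in(b1,rmC), free(left), robot_in(rmC)}
    → {ball_in(b1,rmC), ball_in(b3,rmC), free(left), robot_in(rmC)}
  through step 2 (drop(b3,rmC,left)): drop {ball_in(b3,rmC), free(left)}, keep {ball_in(b1,rmC), robot_in(rmC)}, require {carry(b3,left), robot_in(rmC)}
    → {ball_in(b1,rmC), carry(b3,left), robot_in(rmC)}
  through step 1 (drop(b1,rmC,right)): drop {ball_in(b1,rmC)}, keep {carry(b3,left), robot_in(rmC)}, require {carry(b1,right), robot_in(rmC)}
    → {carry(b1,right), carry(b3,left), robot_in(rmC)}

== RESULT ==
["carry(b1,right)", "carry(b3,left)", "robot_in(rmC)"]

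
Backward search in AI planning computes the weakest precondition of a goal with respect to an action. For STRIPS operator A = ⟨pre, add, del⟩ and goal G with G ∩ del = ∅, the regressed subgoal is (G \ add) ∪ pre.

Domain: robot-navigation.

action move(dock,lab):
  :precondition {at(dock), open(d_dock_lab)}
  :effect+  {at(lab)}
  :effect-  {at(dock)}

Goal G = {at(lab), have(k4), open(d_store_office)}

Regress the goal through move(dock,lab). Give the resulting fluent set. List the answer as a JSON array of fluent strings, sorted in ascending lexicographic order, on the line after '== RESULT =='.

Compute (G \ add) ∪ pre:
  G ∩ del = {}  (empty — regression defined)
  G \ add = {at(lab), have(k4), open(d_store_office)} \ {at(lab)} = {have(k4), open(d_store_office)}
  ∪ pre   = {have(k4), open(d_store_office)} ∪ {at(dock), open(d_dock_lab)}
          = {at(dock), have(k4), open(d_dock_lab), open(d_store_office)}

== RESULT ==
["at(dock)", "have(k4)", "open(d_dock_lab)", "open(d_store_office)"]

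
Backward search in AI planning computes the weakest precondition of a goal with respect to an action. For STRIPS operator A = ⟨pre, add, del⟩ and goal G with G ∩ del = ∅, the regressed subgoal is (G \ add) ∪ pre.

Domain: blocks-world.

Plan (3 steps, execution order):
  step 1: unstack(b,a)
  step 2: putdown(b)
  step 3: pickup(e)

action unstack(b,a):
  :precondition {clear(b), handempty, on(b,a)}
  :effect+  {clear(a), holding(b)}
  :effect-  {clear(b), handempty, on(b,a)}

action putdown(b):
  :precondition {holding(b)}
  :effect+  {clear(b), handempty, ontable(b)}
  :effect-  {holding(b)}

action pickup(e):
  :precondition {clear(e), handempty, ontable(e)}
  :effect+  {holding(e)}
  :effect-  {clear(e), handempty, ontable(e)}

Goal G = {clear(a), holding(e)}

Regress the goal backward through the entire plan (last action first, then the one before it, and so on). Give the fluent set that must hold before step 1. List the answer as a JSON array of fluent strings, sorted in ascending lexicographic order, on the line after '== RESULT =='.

Work backward from the goal:
  through step 3 (pickup(e)): drop {holding(e)}, keep {clear(a)}, require {clear(e), handempty, ontable(e)}
    → {clear(a), clear(e), handempty, ontable(e)}
  through step 2 (putdown(b)): drop {handempty}, keep {clear(a), clear(e), ontable(e)}, require {holding(b)}
    → {clear(a), clear(e), holding(b), ontable(e)}
  through step 1 (unstack(b,a)): drop {clear(a), holding(b)}, keep {clear(e), ontable(e)}, require {clear(b), handempty, on(b,a)}
    → {clear(b), clear(e), handempty, on(b,a), ontable(e)}

== RESULT ==
["clear(b)", "clear(e)", "handempty", "on(b,a)", "ontable(e)"]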